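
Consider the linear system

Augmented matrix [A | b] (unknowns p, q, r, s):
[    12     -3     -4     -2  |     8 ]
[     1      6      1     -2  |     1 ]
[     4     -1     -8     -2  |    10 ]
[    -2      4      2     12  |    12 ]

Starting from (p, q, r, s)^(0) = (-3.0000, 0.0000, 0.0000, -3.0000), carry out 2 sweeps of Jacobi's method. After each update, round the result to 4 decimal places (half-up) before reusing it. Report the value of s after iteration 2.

1.4722

Iteration 1:
  p = (8 - (-3)·0.0000 - (-4)·0.0000 - (-2)·-3.0000) / (12) = 0.1667
  q = (1 - (1)·-3.0000 - (1)·0.0000 - (-2)·-3.0000) / (6) = -0.3333
  r = (10 - (4)·-3.0000 - (-1)·0.0000 - (-2)·-3.0000) / (-8) = -2.0000
  s = (12 - (-2)·-3.0000 - (4)·0.0000 - (2)·0.0000) / (12) = 0.5000
Iteration 2:
  p = (8 - (-3)·-0.3333 - (-4)·-2.0000 - (-2)·0.5000) / (12) = 0.0000
  q = (1 - (1)·0.1667 - (1)·-2.0000 - (-2)·0.5000) / (6) = 0.6389
  r = (10 - (4)·0.1667 - (-1)·-0.3333 - (-2)·0.5000) / (-8) = -1.2500
  s = (12 - (-2)·0.1667 - (4)·-0.3333 - (2)·-2.0000) / (12) = 1.4722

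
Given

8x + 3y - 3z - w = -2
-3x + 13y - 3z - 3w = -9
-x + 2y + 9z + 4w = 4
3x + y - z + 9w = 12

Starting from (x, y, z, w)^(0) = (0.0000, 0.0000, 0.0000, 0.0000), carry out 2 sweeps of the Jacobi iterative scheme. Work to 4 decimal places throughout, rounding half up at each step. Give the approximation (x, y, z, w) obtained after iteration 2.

Iteration 1:
  x = (-2 - (3)·0.0000 - (-3)·0.0000 - (-1)·0.0000) / (8) = -0.2500
  y = (-9 - (-3)·0.0000 - (-3)·0.0000 - (-3)·0.0000) / (13) = -0.6923
  z = (4 - (-1)·0.0000 - (2)·0.0000 - (4)·0.0000) / (9) = 0.4444
  w = (12 - (3)·0.0000 - (1)·0.0000 - (-1)·0.0000) / (9) = 1.3333
Iteration 2:
  x = (-2 - (3)·-0.6923 - (-3)·0.4444 - (-1)·1.3333) / (8) = 0.3429
  y = (-9 - (-3)·-0.2500 - (-3)·0.4444 - (-3)·1.3333) / (13) = -0.3398
  z = (4 - (-1)·-0.2500 - (2)·-0.6923 - (4)·1.3333) / (9) = -0.0221
  w = (12 - (3)·-0.2500 - (1)·-0.6923 - (-1)·0.4444) / (9) = 1.5430

(0.3429, -0.3398, -0.0221, 1.5430)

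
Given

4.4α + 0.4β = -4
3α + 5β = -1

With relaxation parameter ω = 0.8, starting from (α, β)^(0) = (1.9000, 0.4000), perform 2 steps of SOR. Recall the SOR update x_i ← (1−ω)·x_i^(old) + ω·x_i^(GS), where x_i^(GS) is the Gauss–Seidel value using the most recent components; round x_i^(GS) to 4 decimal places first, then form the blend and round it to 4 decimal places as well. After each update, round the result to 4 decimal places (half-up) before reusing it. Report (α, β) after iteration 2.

(-0.8098, 0.2488)

Iteration 1:
  α: GS value = (-4 - (0.4)·0.4000) / (4.4) = -0.9455;  α ← (1−ω)·1.9000 + ω·-0.9455 = -0.3764
  β: GS value = (-1 - (3)·-0.3764) / (5) = 0.0258;  β ← (1−ω)·0.4000 + ω·0.0258 = 0.1006
Iteration 2:
  α: GS value = (-4 - (0.4)·0.1006) / (4.4) = -0.9182;  α ← (1−ω)·-0.3764 + ω·-0.9182 = -0.8098
  β: GS value = (-1 - (3)·-0.8098) / (5) = 0.2859;  β ← (1−ω)·0.1006 + ω·0.2859 = 0.2488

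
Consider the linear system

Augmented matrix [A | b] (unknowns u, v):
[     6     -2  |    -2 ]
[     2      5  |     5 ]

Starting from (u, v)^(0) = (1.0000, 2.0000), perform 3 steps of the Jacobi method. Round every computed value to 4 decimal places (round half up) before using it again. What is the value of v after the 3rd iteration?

1.0533

Iteration 1:
  u = (-2 - (-2)·2.0000) / (6) = 0.3333
  v = (5 - (2)·1.0000) / (5) = 0.6000
Iteration 2:
  u = (-2 - (-2)·0.6000) / (6) = -0.1333
  v = (5 - (2)·0.3333) / (5) = 0.8667
Iteration 3:
  u = (-2 - (-2)·0.8667) / (6) = -0.0444
  v = (5 - (2)·-0.1333) / (5) = 1.0533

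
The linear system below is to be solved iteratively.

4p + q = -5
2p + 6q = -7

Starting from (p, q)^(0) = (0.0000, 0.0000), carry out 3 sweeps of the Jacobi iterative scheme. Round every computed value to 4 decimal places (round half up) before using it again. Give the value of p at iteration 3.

-1.0625

Iteration 1:
  p = (-5 - (1)·0.0000) / (4) = -1.2500
  q = (-7 - (2)·0.0000) / (6) = -1.1667
Iteration 2:
  p = (-5 - (1)·-1.1667) / (4) = -0.9583
  q = (-7 - (2)·-1.2500) / (6) = -0.7500
Iteration 3:
  p = (-5 - (1)·-0.7500) / (4) = -1.0625
  q = (-7 - (2)·-0.9583) / (6) = -0.8472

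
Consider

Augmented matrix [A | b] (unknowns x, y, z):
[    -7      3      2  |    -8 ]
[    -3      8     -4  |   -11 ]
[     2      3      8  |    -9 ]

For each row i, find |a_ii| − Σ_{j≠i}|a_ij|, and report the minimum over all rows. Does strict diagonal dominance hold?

1

row 1: |-7| − (3+2) = 2
row 2: |8| − (3+4) = 1
row 3: |8| − (2+3) = 3
minimum over rows = 1 → strictly diagonally dominant (convergence guaranteed)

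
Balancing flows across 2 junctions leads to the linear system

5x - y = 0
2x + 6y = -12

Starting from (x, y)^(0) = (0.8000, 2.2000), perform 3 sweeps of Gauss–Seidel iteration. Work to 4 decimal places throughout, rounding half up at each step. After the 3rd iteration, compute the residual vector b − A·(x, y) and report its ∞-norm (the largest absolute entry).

0.0192

Iteration 1:
  x = (0 - (-1)·2.2000) / (5) = 0.4400
  y = (-12 - (2)·0.4400) / (6) = -2.1467
Iteration 2:
  x = (0 - (-1)·-2.1467) / (5) = -0.4293
  y = (-12 - (2)·-0.4293) / (6) = -1.8569
Iteration 3:
  x = (0 - (-1)·-1.8569) / (5) = -0.3714
  y = (-12 - (2)·-0.3714) / (6) = -1.8762
Residual b − A·x = (-0.0192, 0.0000); ∞-norm = 0.0192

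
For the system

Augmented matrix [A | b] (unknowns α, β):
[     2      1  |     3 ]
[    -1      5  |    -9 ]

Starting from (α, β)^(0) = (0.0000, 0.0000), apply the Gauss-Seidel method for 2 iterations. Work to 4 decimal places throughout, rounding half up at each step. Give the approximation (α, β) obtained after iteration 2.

Iteration 1:
  α = (3 - (1)·0.0000) / (2) = 1.5000
  β = (-9 - (-1)·1.5000) / (5) = -1.5000
Iteration 2:
  α = (3 - (1)·-1.5000) / (2) = 2.2500
  β = (-9 - (-1)·2.2500) / (5) = -1.3500

(2.2500, -1.3500)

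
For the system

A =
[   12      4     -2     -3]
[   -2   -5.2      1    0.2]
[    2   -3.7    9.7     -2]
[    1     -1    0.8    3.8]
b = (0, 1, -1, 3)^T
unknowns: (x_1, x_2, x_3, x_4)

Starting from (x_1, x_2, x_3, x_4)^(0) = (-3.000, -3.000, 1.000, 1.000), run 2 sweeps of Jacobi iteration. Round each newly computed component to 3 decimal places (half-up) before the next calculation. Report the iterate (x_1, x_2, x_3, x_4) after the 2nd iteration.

Iteration 1:
  x_1 = (0 - (4)·-3.000 - (-2)·1.000 - (-3)·1.000) / (12) = 1.417
  x_2 = (1 - (-2)·-3.000 - (1)·1.000 - (0.2)·1.000) / (-5.2) = 1.192
  x_3 = (-1 - (2)·-3.000 - (-3.7)·-3.000 - (-2)·1.000) / (9.7) = -0.423
  x_4 = (3 - (1)·-3.000 - (-1)·-3.000 - (0.8)·1.000) / (3.8) = 0.579
Iteration 2:
  x_1 = (0 - (4)·1.192 - (-2)·-0.423 - (-3)·0.579) / (12) = -0.323
  x_2 = (1 - (-2)·1.417 - (1)·-0.423 - (0.2)·0.579) / (-5.2) = -0.796
  x_3 = (-1 - (2)·1.417 - (-3.7)·1.192 - (-2)·0.579) / (9.7) = 0.179
  x_4 = (3 - (1)·1.417 - (-1)·1.192 - (0.8)·-0.423) / (3.8) = 0.819

(-0.323, -0.796, 0.179, 0.819)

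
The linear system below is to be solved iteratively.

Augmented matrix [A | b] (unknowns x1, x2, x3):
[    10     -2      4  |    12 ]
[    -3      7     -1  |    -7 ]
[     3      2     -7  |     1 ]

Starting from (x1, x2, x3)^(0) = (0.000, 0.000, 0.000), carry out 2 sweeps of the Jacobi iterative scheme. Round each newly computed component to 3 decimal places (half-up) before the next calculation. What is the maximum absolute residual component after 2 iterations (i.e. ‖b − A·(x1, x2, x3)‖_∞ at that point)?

Iteration 1:
  x1 = (12 - (-2)·0.000 - (4)·0.000) / (10) = 1.200
  x2 = (-7 - (-3)·0.000 - (-1)·0.000) / (7) = -1.000
  x3 = (1 - (3)·0.000 - (2)·0.000) / (-7) = -0.143
Iteration 2:
  x1 = (12 - (-2)·-1.000 - (4)·-0.143) / (10) = 1.057
  x2 = (-7 - (-3)·1.200 - (-1)·-0.143) / (7) = -0.506
  x3 = (1 - (3)·1.200 - (2)·-1.000) / (-7) = 0.086
Residual b − A·x = (0.074, -0.201, -0.557); ∞-norm = 0.557

0.557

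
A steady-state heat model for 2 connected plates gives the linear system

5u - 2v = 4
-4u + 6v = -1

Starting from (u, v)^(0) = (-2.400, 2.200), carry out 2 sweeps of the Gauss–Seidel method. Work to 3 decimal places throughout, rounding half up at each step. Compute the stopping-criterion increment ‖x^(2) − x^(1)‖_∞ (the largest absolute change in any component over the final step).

0.499

Iteration 1:
  u = (4 - (-2)·2.200) / (5) = 1.680
  v = (-1 - (-4)·1.680) / (6) = 0.953
Iteration 2:
  u = (4 - (-2)·0.953) / (5) = 1.181
  v = (-1 - (-4)·1.181) / (6) = 0.621
Change: (-0.499, -0.332) → max |·| = 0.499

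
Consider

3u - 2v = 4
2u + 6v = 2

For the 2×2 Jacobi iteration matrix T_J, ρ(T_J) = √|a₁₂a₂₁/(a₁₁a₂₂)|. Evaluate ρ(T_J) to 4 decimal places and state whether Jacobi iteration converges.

a₁₂a₂₁/(a₁₁a₂₂) = (-2)·(2) / ((3)·(6)) = -0.222222
ρ = √|-0.222222| = √0.222222 = 0.4714
ρ < 1, so Jacobi converges

0.4714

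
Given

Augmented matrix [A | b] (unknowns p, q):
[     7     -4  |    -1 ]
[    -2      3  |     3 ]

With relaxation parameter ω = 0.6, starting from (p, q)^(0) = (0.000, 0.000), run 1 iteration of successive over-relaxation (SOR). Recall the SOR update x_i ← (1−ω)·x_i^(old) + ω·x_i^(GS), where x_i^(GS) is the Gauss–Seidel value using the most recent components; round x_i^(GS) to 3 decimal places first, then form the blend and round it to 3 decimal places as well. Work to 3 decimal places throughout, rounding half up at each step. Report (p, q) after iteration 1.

Iteration 1:
  p: GS value = (-1 - (-4)·0.000) / (7) = -0.143;  p ← (1−ω)·0.000 + ω·-0.143 = -0.086
  q: GS value = (3 - (-2)·-0.086) / (3) = 0.943;  q ← (1−ω)·0.000 + ω·0.943 = 0.566

(-0.086, 0.566)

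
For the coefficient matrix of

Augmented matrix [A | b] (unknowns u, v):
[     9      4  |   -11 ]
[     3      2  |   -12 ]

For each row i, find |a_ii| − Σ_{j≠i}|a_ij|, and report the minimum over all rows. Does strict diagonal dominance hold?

-1

row 1: |9| − (4) = 5
row 2: |2| − (3) = -1
minimum over rows = -1 → not strictly diagonally dominant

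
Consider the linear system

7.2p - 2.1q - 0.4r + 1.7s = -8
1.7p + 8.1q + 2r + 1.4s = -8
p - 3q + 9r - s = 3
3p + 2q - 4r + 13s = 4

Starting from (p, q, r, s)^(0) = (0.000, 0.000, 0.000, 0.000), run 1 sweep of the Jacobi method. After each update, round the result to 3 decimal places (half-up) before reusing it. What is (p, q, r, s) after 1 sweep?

Iteration 1:
  p = (-8 - (-2.1)·0.000 - (-0.4)·0.000 - (1.7)·0.000) / (7.2) = -1.111
  q = (-8 - (1.7)·0.000 - (2)·0.000 - (1.4)·0.000) / (8.1) = -0.988
  r = (3 - (1)·0.000 - (-3)·0.000 - (-1)·0.000) / (9) = 0.333
  s = (4 - (3)·0.000 - (2)·0.000 - (-4)·0.000) / (13) = 0.308

(-1.111, -0.988, 0.333, 0.308)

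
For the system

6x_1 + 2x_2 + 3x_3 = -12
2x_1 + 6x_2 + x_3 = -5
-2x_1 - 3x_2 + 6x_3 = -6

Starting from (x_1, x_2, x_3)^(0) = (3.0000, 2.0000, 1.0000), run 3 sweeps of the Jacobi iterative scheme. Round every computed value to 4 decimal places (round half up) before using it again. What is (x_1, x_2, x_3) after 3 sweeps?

Iteration 1:
  x_1 = (-12 - (2)·2.0000 - (3)·1.0000) / (6) = -3.1667
  x_2 = (-5 - (2)·3.0000 - (1)·1.0000) / (6) = -2.0000
  x_3 = (-6 - (-2)·3.0000 - (-3)·2.0000) / (6) = 1.0000
Iteration 2:
  x_1 = (-12 - (2)·-2.0000 - (3)·1.0000) / (6) = -1.8333
  x_2 = (-5 - (2)·-3.1667 - (1)·1.0000) / (6) = 0.0556
  x_3 = (-6 - (-2)·-3.1667 - (-3)·-2.0000) / (6) = -3.0556
Iteration 3:
  x_1 = (-12 - (2)·0.0556 - (3)·-3.0556) / (6) = -0.4907
  x_2 = (-5 - (2)·-1.8333 - (1)·-3.0556) / (6) = 0.2870
  x_3 = (-6 - (-2)·-1.8333 - (-3)·0.0556) / (6) = -1.5833

(-0.4907, 0.2870, -1.5833)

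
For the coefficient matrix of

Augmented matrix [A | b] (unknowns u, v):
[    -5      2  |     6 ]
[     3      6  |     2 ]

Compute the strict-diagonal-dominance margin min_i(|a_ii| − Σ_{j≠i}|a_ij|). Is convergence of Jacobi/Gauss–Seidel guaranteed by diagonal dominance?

row 1: |-5| − (2) = 3
row 2: |6| − (3) = 3
minimum over rows = 3 → strictly diagonally dominant (convergence guaranteed)

3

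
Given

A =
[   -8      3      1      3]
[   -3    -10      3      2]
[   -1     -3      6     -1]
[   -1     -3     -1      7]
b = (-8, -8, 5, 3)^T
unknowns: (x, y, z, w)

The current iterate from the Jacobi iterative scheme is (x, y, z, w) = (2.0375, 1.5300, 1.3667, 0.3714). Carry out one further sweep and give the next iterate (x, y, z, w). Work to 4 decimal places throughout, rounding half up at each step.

One sweep:
  x = (-8 - (3)·1.5300 - (1)·1.3667 - (3)·0.3714) / (-8) = 1.8839
  y = (-8 - (-3)·2.0375 - (3)·1.3667 - (2)·0.3714) / (-10) = 0.6730
  z = (5 - (-1)·2.0375 - (-3)·1.5300 - (-1)·0.3714) / (6) = 1.9998
  w = (3 - (-1)·2.0375 - (-3)·1.5300 - (-1)·1.3667) / (7) = 1.5706

(1.8839, 0.6730, 1.9998, 1.5706)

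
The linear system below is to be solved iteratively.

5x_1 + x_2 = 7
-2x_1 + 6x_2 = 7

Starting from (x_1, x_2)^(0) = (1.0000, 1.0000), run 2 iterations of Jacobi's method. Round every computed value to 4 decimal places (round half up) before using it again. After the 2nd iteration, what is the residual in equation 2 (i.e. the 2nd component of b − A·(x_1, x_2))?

Iteration 1:
  x_1 = (7 - (1)·1.0000) / (5) = 1.2000
  x_2 = (7 - (-2)·1.0000) / (6) = 1.5000
Iteration 2:
  x_1 = (7 - (1)·1.5000) / (5) = 1.1000
  x_2 = (7 - (-2)·1.2000) / (6) = 1.5667
Residual b − A·x = (-0.0667, -0.2002)

-0.2002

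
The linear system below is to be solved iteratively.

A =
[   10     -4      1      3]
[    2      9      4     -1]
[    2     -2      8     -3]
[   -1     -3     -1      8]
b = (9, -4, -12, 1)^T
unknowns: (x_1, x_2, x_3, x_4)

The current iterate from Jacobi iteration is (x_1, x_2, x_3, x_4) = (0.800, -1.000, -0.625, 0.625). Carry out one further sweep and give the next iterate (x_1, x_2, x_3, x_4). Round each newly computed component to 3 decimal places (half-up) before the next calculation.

One sweep:
  x_1 = (9 - (-4)·-1.000 - (1)·-0.625 - (3)·0.625) / (10) = 0.375
  x_2 = (-4 - (2)·0.800 - (4)·-0.625 - (-1)·0.625) / (9) = -0.275
  x_3 = (-12 - (2)·0.800 - (-2)·-1.000 - (-3)·0.625) / (8) = -1.716
  x_4 = (1 - (-1)·0.800 - (-3)·-1.000 - (-1)·-0.625) / (8) = -0.228

(0.375, -0.275, -1.716, -0.228)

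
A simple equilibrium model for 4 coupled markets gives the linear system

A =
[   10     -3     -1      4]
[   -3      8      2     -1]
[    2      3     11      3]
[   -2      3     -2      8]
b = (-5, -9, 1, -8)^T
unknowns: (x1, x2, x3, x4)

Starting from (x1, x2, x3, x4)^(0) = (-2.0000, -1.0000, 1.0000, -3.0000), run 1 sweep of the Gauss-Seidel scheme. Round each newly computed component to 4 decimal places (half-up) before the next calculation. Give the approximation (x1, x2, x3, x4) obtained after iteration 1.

(0.5000, -1.5625, 1.2443, 0.0220)

Iteration 1:
  x1 = (-5 - (-3)·-1.0000 - (-1)·1.0000 - (4)·-3.0000) / (10) = 0.5000
  x2 = (-9 - (-3)·0.5000 - (2)·1.0000 - (-1)·-3.0000) / (8) = -1.5625
  x3 = (1 - (2)·0.5000 - (3)·-1.5625 - (3)·-3.0000) / (11) = 1.2443
  x4 = (-8 - (-2)·0.5000 - (3)·-1.5625 - (-2)·1.2443) / (8) = 0.0220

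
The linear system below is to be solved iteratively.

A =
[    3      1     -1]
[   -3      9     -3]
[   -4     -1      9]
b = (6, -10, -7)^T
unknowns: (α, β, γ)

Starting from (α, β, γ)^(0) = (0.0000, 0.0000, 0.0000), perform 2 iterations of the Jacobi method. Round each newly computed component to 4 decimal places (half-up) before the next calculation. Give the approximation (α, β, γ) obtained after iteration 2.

Iteration 1:
  α = (6 - (1)·0.0000 - (-1)·0.0000) / (3) = 2.0000
  β = (-10 - (-3)·0.0000 - (-3)·0.0000) / (9) = -1.1111
  γ = (-7 - (-4)·0.0000 - (-1)·0.0000) / (9) = -0.7778
Iteration 2:
  α = (6 - (1)·-1.1111 - (-1)·-0.7778) / (3) = 2.1111
  β = (-10 - (-3)·2.0000 - (-3)·-0.7778) / (9) = -0.7037
  γ = (-7 - (-4)·2.0000 - (-1)·-1.1111) / (9) = -0.0123

(2.1111, -0.7037, -0.0123)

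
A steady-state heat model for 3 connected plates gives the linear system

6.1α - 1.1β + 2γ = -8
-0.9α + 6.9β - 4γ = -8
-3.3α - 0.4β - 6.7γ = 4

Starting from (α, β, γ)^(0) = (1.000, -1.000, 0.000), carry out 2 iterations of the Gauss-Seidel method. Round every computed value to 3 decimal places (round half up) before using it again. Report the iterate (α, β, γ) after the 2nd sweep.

Iteration 1:
  α = (-8 - (-1.1)·-1.000 - (2)·0.000) / (6.1) = -1.492
  β = (-8 - (-0.9)·-1.492 - (-4)·0.000) / (6.9) = -1.354
  γ = (4 - (-3.3)·-1.492 - (-0.4)·-1.354) / (-6.7) = 0.219
Iteration 2:
  α = (-8 - (-1.1)·-1.354 - (2)·0.219) / (6.1) = -1.627
  β = (-8 - (-0.9)·-1.627 - (-4)·0.219) / (6.9) = -1.245
  γ = (4 - (-3.3)·-1.627 - (-0.4)·-1.245) / (-6.7) = 0.279

(-1.627, -1.245, 0.279)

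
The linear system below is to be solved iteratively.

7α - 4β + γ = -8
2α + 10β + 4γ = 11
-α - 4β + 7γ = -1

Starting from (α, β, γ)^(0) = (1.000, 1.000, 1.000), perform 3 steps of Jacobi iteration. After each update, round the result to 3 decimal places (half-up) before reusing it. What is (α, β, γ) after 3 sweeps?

Iteration 1:
  α = (-8 - (-4)·1.000 - (1)·1.000) / (7) = -0.714
  β = (11 - (2)·1.000 - (4)·1.000) / (10) = 0.500
  γ = (-1 - (-1)·1.000 - (-4)·1.000) / (7) = 0.571
Iteration 2:
  α = (-8 - (-4)·0.500 - (1)·0.571) / (7) = -0.939
  β = (11 - (2)·-0.714 - (4)·0.571) / (10) = 1.014
  γ = (-1 - (-1)·-0.714 - (-4)·0.500) / (7) = 0.041
Iteration 3:
  α = (-8 - (-4)·1.014 - (1)·0.041) / (7) = -0.569
  β = (11 - (2)·-0.939 - (4)·0.041) / (10) = 1.271
  γ = (-1 - (-1)·-0.939 - (-4)·1.014) / (7) = 0.302

(-0.569, 1.271, 0.302)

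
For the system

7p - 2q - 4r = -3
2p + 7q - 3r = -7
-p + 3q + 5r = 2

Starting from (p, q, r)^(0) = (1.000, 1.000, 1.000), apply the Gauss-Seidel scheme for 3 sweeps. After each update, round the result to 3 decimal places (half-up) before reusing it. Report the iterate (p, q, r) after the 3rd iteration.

Iteration 1:
  p = (-3 - (-2)·1.000 - (-4)·1.000) / (7) = 0.429
  q = (-7 - (2)·0.429 - (-3)·1.000) / (7) = -0.694
  r = (2 - (-1)·0.429 - (3)·-0.694) / (5) = 0.902
Iteration 2:
  p = (-3 - (-2)·-0.694 - (-4)·0.902) / (7) = -0.111
  q = (-7 - (2)·-0.111 - (-3)·0.902) / (7) = -0.582
  r = (2 - (-1)·-0.111 - (3)·-0.582) / (5) = 0.727
Iteration 3:
  p = (-3 - (-2)·-0.582 - (-4)·0.727) / (7) = -0.179
  q = (-7 - (2)·-0.179 - (-3)·0.727) / (7) = -0.637
  r = (2 - (-1)·-0.179 - (3)·-0.637) / (5) = 0.746

(-0.179, -0.637, 0.746)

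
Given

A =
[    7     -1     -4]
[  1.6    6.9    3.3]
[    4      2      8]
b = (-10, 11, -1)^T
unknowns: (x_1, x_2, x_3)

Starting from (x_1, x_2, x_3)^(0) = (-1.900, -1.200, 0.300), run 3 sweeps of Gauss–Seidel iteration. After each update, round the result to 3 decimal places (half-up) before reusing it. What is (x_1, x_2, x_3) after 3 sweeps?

Iteration 1:
  x_1 = (-10 - (-1)·-1.200 - (-4)·0.300) / (7) = -1.429
  x_2 = (11 - (1.6)·-1.429 - (3.3)·0.300) / (6.9) = 1.782
  x_3 = (-1 - (4)·-1.429 - (2)·1.782) / (8) = 0.144
Iteration 2:
  x_1 = (-10 - (-1)·1.782 - (-4)·0.144) / (7) = -1.092
  x_2 = (11 - (1.6)·-1.092 - (3.3)·0.144) / (6.9) = 1.779
  x_3 = (-1 - (4)·-1.092 - (2)·1.779) / (8) = -0.024
Iteration 3:
  x_1 = (-10 - (-1)·1.779 - (-4)·-0.024) / (7) = -1.188
  x_2 = (11 - (1.6)·-1.188 - (3.3)·-0.024) / (6.9) = 1.881
  x_3 = (-1 - (4)·-1.188 - (2)·1.881) / (8) = -0.001

(-1.188, 1.881, -0.001)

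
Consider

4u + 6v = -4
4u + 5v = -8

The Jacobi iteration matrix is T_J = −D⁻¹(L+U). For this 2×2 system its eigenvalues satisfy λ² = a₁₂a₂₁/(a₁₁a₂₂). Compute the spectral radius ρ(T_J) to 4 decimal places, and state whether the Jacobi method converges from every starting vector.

a₁₂a₂₁/(a₁₁a₂₂) = (6)·(4) / ((4)·(5)) = 1.200000
ρ = √|1.200000| = √1.200000 = 1.0954
ρ > 1, so Jacobi diverges

1.0954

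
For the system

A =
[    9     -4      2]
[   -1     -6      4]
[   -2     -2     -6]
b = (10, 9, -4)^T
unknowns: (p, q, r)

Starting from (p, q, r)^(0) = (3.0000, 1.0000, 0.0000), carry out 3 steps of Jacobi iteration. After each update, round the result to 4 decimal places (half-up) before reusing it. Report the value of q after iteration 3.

Iteration 1:
  p = (10 - (-4)·1.0000 - (2)·0.0000) / (9) = 1.5556
  q = (9 - (-1)·3.0000 - (4)·0.0000) / (-6) = -2.0000
  r = (-4 - (-2)·3.0000 - (-2)·1.0000) / (-6) = -0.6667
Iteration 2:
  p = (10 - (-4)·-2.0000 - (2)·-0.6667) / (9) = 0.3704
  q = (9 - (-1)·1.5556 - (4)·-0.6667) / (-6) = -2.2037
  r = (-4 - (-2)·1.5556 - (-2)·-2.0000) / (-6) = 0.8148
Iteration 3:
  p = (10 - (-4)·-2.2037 - (2)·0.8148) / (9) = -0.0494
  q = (9 - (-1)·0.3704 - (4)·0.8148) / (-6) = -1.0185
  r = (-4 - (-2)·0.3704 - (-2)·-2.2037) / (-6) = 1.2778

-1.0185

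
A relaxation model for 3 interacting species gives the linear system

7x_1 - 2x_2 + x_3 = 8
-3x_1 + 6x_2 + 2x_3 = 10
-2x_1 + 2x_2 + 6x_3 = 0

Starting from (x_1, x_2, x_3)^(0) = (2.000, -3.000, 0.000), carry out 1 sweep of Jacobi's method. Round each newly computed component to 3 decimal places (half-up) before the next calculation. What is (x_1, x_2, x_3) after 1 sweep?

Iteration 1:
  x_1 = (8 - (-2)·-3.000 - (1)·0.000) / (7) = 0.286
  x_2 = (10 - (-3)·2.000 - (2)·0.000) / (6) = 2.667
  x_3 = (0 - (-2)·2.000 - (2)·-3.000) / (6) = 1.667

(0.286, 2.667, 1.667)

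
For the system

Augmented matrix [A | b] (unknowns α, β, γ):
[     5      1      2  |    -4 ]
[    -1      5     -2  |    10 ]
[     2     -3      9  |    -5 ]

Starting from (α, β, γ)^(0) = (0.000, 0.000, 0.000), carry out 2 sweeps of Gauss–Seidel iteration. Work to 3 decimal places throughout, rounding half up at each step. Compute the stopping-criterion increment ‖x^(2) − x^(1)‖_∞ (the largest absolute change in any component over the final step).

0.462

Iteration 1:
  α = (-4 - (1)·0.000 - (2)·0.000) / (5) = -0.800
  β = (10 - (-1)·-0.800 - (-2)·0.000) / (5) = 1.840
  γ = (-5 - (2)·-0.800 - (-3)·1.840) / (9) = 0.236
Iteration 2:
  α = (-4 - (1)·1.840 - (2)·0.236) / (5) = -1.262
  β = (10 - (-1)·-1.262 - (-2)·0.236) / (5) = 1.842
  γ = (-5 - (2)·-1.262 - (-3)·1.842) / (9) = 0.339
Change: (-0.462, 0.002, 0.103) → max |·| = 0.462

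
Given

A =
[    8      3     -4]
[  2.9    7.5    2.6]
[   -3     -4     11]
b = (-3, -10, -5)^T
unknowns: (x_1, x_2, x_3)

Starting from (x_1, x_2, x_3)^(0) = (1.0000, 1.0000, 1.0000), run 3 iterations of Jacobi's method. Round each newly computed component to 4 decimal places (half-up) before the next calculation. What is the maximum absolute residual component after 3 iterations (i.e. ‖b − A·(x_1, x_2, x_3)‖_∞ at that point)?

2.1737

Iteration 1:
  x_1 = (-3 - (3)·1.0000 - (-4)·1.0000) / (8) = -0.2500
  x_2 = (-10 - (2.9)·1.0000 - (2.6)·1.0000) / (7.5) = -2.0667
  x_3 = (-5 - (-3)·1.0000 - (-4)·1.0000) / (11) = 0.1818
Iteration 2:
  x_1 = (-3 - (3)·-2.0667 - (-4)·0.1818) / (8) = 0.4909
  x_2 = (-10 - (2.9)·-0.2500 - (2.6)·0.1818) / (7.5) = -1.2997
  x_3 = (-5 - (-3)·-0.2500 - (-4)·-2.0667) / (11) = -1.2743
Iteration 3:
  x_1 = (-3 - (3)·-1.2997 - (-4)·-1.2743) / (8) = -0.5248
  x_2 = (-10 - (2.9)·0.4909 - (2.6)·-1.2743) / (7.5) = -1.0814
  x_3 = (-5 - (-3)·0.4909 - (-4)·-1.2997) / (11) = -0.7933
Residual b − A·x = (1.2694, 1.6950, -2.1737); ∞-norm = 2.1737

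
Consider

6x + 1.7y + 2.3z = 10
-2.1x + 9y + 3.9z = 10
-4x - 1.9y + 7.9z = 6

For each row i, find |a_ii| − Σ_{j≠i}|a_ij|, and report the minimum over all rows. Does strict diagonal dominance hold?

row 1: |6| − (1.7+2.3) = 2
row 2: |9| − (2.1+3.9) = 3
row 3: |7.9| − (4+1.9) = 2
minimum over rows = 2 → strictly diagonally dominant (convergence guaranteed)

2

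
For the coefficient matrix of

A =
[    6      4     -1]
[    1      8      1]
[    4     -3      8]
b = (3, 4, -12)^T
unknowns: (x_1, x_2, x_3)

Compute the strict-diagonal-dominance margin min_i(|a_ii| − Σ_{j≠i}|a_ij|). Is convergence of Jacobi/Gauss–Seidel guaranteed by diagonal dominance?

row 1: |6| − (4+1) = 1
row 2: |8| − (1+1) = 6
row 3: |8| − (4+3) = 1
minimum over rows = 1 → strictly diagonally dominant (convergence guaranteed)

1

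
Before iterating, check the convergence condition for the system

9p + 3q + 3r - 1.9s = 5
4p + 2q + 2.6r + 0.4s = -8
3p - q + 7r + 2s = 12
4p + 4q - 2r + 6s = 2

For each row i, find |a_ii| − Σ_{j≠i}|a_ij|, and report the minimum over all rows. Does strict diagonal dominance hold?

row 1: |9| − (3+3+1.9) = 1.1
row 2: |2| − (4+2.6+0.4) = -5
row 3: |7| − (3+1+2) = 1
row 4: |6| − (4+4+2) = -4
minimum over rows = -5 → not strictly diagonally dominant

-5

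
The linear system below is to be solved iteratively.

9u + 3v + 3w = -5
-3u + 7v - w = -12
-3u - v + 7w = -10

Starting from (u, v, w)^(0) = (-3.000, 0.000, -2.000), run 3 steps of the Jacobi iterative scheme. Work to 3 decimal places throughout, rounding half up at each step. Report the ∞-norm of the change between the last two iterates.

Iteration 1:
  u = (-5 - (3)·0.000 - (3)·-2.000) / (9) = 0.111
  v = (-12 - (-3)·-3.000 - (-1)·-2.000) / (7) = -3.286
  w = (-10 - (-3)·-3.000 - (-1)·0.000) / (7) = -2.714
Iteration 2:
  u = (-5 - (3)·-3.286 - (3)·-2.714) / (9) = 1.444
  v = (-12 - (-3)·0.111 - (-1)·-2.714) / (7) = -2.054
  w = (-10 - (-3)·0.111 - (-1)·-3.286) / (7) = -1.850
Iteration 3:
  u = (-5 - (3)·-2.054 - (3)·-1.850) / (9) = 0.746
  v = (-12 - (-3)·1.444 - (-1)·-1.850) / (7) = -1.360
  w = (-10 - (-3)·1.444 - (-1)·-2.054) / (7) = -1.103
Change: (-0.698, 0.694, 0.747) → max |·| = 0.747

0.747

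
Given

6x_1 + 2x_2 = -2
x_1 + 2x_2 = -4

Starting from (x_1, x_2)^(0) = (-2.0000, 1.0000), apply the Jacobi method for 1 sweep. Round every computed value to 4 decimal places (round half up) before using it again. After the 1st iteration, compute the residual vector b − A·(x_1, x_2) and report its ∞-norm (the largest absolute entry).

4.0002

Iteration 1:
  x_1 = (-2 - (2)·1.0000) / (6) = -0.6667
  x_2 = (-4 - (1)·-2.0000) / (2) = -1.0000
Residual b − A·x = (4.0002, -1.3333); ∞-norm = 4.0002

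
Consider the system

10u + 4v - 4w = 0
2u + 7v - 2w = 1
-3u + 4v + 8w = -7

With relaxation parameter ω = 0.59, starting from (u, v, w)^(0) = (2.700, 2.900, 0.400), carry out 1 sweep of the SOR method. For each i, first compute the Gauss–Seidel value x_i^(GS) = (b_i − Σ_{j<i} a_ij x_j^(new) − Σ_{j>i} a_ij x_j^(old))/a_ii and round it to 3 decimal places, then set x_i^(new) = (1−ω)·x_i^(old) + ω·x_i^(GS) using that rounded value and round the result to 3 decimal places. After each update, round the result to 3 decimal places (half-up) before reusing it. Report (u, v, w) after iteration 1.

(0.517, 1.253, -0.608)

Iteration 1:
  u: GS value = (0 - (4)·2.900 - (-4)·0.400) / (10) = -1.000;  u ← (1−ω)·2.700 + ω·-1.000 = 0.517
  v: GS value = (1 - (2)·0.517 - (-2)·0.400) / (7) = 0.109;  v ← (1−ω)·2.900 + ω·0.109 = 1.253
  w: GS value = (-7 - (-3)·0.517 - (4)·1.253) / (8) = -1.308;  w ← (1−ω)·0.400 + ω·-1.308 = -0.608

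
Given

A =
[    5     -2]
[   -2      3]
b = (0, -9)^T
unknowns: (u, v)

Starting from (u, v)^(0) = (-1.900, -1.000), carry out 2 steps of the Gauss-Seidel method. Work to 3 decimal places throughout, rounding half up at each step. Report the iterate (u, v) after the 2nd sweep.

Iteration 1:
  u = (0 - (-2)·-1.000) / (5) = -0.400
  v = (-9 - (-2)·-0.400) / (3) = -3.267
Iteration 2:
  u = (0 - (-2)·-3.267) / (5) = -1.307
  v = (-9 - (-2)·-1.307) / (3) = -3.871

(-1.307, -3.871)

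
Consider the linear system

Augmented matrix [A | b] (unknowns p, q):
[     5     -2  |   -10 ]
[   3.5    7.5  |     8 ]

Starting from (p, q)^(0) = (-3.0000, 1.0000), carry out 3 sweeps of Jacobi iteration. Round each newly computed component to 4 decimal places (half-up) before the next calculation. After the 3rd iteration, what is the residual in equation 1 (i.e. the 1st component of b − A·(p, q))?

Iteration 1:
  p = (-10 - (-2)·1.0000) / (5) = -1.6000
  q = (8 - (3.5)·-3.0000) / (7.5) = 2.4667
Iteration 2:
  p = (-10 - (-2)·2.4667) / (5) = -1.0133
  q = (8 - (3.5)·-1.6000) / (7.5) = 1.8133
Iteration 3:
  p = (-10 - (-2)·1.8133) / (5) = -1.2747
  q = (8 - (3.5)·-1.0133) / (7.5) = 1.5395
Residual b − A·x = (-0.5475, 0.9152)

-0.5475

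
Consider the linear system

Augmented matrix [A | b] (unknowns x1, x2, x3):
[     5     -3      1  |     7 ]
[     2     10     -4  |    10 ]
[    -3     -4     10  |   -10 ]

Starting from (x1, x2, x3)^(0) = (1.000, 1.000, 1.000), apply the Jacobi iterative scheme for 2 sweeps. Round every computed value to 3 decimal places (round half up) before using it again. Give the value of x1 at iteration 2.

Iteration 1:
  x1 = (7 - (-3)·1.000 - (1)·1.000) / (5) = 1.800
  x2 = (10 - (2)·1.000 - (-4)·1.000) / (10) = 1.200
  x3 = (-10 - (-3)·1.000 - (-4)·1.000) / (10) = -0.300
Iteration 2:
  x1 = (7 - (-3)·1.200 - (1)·-0.300) / (5) = 2.180
  x2 = (10 - (2)·1.800 - (-4)·-0.300) / (10) = 0.520
  x3 = (-10 - (-3)·1.800 - (-4)·1.200) / (10) = 0.020

2.180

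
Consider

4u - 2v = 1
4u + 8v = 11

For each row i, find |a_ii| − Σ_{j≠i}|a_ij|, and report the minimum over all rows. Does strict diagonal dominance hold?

2

row 1: |4| − (2) = 2
row 2: |8| − (4) = 4
minimum over rows = 2 → strictly diagonally dominant (convergence guaranteed)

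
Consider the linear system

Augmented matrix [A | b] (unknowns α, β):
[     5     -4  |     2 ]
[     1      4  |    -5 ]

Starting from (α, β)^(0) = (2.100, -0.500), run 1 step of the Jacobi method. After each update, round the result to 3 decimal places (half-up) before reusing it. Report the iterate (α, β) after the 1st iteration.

(0.000, -1.775)

Iteration 1:
  α = (2 - (-4)·-0.500) / (5) = 0.000
  β = (-5 - (1)·2.100) / (4) = -1.775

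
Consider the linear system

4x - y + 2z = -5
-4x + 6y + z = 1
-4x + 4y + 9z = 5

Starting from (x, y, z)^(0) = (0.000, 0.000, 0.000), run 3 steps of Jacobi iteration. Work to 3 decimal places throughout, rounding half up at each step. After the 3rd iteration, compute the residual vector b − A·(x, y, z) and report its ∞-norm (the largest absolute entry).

0.664

Iteration 1:
  x = (-5 - (-1)·0.000 - (2)·0.000) / (4) = -1.250
  y = (1 - (-4)·0.000 - (1)·0.000) / (6) = 0.167
  z = (5 - (-4)·0.000 - (4)·0.000) / (9) = 0.556
Iteration 2:
  x = (-5 - (-1)·0.167 - (2)·0.556) / (4) = -1.486
  y = (1 - (-4)·-1.250 - (1)·0.556) / (6) = -0.759
  z = (5 - (-4)·-1.250 - (4)·0.167) / (9) = -0.074
Iteration 3:
  x = (-5 - (-1)·-0.759 - (2)·-0.074) / (4) = -1.403
  y = (1 - (-4)·-1.486 - (1)·-0.074) / (6) = -0.812
  z = (5 - (-4)·-1.486 - (4)·-0.759) / (9) = 0.232
Residual b − A·x = (-0.664, 0.028, 0.548); ∞-norm = 0.664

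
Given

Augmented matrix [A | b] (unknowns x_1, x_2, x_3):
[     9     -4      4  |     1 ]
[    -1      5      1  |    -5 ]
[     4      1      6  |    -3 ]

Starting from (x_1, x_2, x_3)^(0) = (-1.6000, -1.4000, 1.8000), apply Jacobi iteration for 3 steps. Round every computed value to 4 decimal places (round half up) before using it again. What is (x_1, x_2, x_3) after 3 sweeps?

Iteration 1:
  x_1 = (1 - (-4)·-1.4000 - (4)·1.8000) / (9) = -1.3111
  x_2 = (-5 - (-1)·-1.6000 - (1)·1.8000) / (5) = -1.6800
  x_3 = (-3 - (4)·-1.6000 - (1)·-1.4000) / (6) = 0.8000
Iteration 2:
  x_1 = (1 - (-4)·-1.6800 - (4)·0.8000) / (9) = -0.9911
  x_2 = (-5 - (-1)·-1.3111 - (1)·0.8000) / (5) = -1.4222
  x_3 = (-3 - (4)·-1.3111 - (1)·-1.6800) / (6) = 0.6541
Iteration 3:
  x_1 = (1 - (-4)·-1.4222 - (4)·0.6541) / (9) = -0.8117
  x_2 = (-5 - (-1)·-0.9911 - (1)·0.6541) / (5) = -1.3290
  x_3 = (-3 - (4)·-0.9911 - (1)·-1.4222) / (6) = 0.3978

(-0.8117, -1.3290, 0.3978)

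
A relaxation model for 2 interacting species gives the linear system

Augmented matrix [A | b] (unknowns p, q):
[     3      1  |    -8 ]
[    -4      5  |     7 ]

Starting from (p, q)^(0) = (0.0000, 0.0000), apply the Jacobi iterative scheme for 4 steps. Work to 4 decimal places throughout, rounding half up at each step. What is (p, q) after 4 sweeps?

Iteration 1:
  p = (-8 - (1)·0.0000) / (3) = -2.6667
  q = (7 - (-4)·0.0000) / (5) = 1.4000
Iteration 2:
  p = (-8 - (1)·1.4000) / (3) = -3.1333
  q = (7 - (-4)·-2.6667) / (5) = -0.7334
Iteration 3:
  p = (-8 - (1)·-0.7334) / (3) = -2.4222
  q = (7 - (-4)·-3.1333) / (5) = -1.1066
Iteration 4:
  p = (-8 - (1)·-1.1066) / (3) = -2.2978
  q = (7 - (-4)·-2.4222) / (5) = -0.5378

(-2.2978, -0.5378)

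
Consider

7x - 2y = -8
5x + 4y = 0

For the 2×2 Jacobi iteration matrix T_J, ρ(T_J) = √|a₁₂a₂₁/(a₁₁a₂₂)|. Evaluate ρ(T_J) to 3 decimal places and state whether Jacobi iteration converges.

0.598

a₁₂a₂₁/(a₁₁a₂₂) = (-2)·(5) / ((7)·(4)) = -0.357143
ρ = √|-0.357143| = √0.357143 = 0.598
ρ < 1, so Jacobi converges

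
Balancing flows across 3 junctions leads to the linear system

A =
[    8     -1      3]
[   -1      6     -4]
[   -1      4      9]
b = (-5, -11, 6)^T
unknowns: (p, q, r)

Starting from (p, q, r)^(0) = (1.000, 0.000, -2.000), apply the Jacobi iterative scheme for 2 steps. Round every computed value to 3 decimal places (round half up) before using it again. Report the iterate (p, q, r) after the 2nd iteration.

Iteration 1:
  p = (-5 - (-1)·0.000 - (3)·-2.000) / (8) = 0.125
  q = (-11 - (-1)·1.000 - (-4)·-2.000) / (6) = -3.000
  r = (6 - (-1)·1.000 - (4)·0.000) / (9) = 0.778
Iteration 2:
  p = (-5 - (-1)·-3.000 - (3)·0.778) / (8) = -1.292
  q = (-11 - (-1)·0.125 - (-4)·0.778) / (6) = -1.294
  r = (6 - (-1)·0.125 - (4)·-3.000) / (9) = 2.014

(-1.292, -1.294, 2.014)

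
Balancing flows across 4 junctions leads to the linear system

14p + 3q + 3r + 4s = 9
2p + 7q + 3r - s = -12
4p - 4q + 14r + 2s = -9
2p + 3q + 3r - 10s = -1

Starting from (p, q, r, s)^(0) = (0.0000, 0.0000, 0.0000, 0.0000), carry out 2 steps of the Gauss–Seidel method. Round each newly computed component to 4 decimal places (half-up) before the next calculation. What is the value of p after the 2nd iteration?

Iteration 1:
  p = (9 - (3)·0.0000 - (3)·0.0000 - (4)·0.0000) / (14) = 0.6429
  q = (-12 - (2)·0.6429 - (3)·0.0000 - (-1)·0.0000) / (7) = -1.8980
  r = (-9 - (4)·0.6429 - (-4)·-1.8980 - (2)·0.0000) / (14) = -1.3688
  s = (-1 - (2)·0.6429 - (3)·-1.8980 - (3)·-1.3688) / (-10) = -0.7515
Iteration 2:
  p = (9 - (3)·-1.8980 - (3)·-1.3688 - (4)·-0.7515) / (14) = 1.5576
  q = (-12 - (2)·1.5576 - (3)·-1.3688 - (-1)·-0.7515) / (7) = -1.6800
  r = (-9 - (4)·1.5576 - (-4)·-1.6800 - (2)·-0.7515) / (14) = -1.4605
  s = (-1 - (2)·1.5576 - (3)·-1.6800 - (3)·-1.4605) / (-10) = -0.5306

1.5576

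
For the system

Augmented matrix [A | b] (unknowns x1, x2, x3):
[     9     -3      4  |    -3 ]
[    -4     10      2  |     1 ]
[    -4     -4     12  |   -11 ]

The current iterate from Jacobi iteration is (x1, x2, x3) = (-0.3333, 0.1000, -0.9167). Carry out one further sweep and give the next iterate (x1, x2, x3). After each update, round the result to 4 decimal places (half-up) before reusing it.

(0.1074, 0.1500, -0.9944)

One sweep:
  x1 = (-3 - (-3)·0.1000 - (4)·-0.9167) / (9) = 0.1074
  x2 = (1 - (-4)·-0.3333 - (2)·-0.9167) / (10) = 0.1500
  x3 = (-11 - (-4)·-0.3333 - (-4)·0.1000) / (12) = -0.9944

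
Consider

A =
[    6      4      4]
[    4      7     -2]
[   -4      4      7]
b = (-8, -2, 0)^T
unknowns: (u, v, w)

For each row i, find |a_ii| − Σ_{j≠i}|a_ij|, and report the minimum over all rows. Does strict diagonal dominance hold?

row 1: |6| − (4+4) = -2
row 2: |7| − (4+2) = 1
row 3: |7| − (4+4) = -1
minimum over rows = -2 → not strictly diagonally dominant

-2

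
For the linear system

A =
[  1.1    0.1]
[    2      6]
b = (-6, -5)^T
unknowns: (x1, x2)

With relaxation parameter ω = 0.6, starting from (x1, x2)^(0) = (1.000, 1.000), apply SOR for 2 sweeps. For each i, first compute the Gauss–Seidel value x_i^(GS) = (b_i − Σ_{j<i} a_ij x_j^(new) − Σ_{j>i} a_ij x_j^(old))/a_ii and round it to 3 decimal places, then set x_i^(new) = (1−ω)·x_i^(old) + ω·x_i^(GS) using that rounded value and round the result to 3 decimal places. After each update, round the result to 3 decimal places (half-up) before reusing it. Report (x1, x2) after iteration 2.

Iteration 1:
  x1: GS value = (-6 - (0.1)·1.000) / (1.1) = -5.545;  x1 ← (1−ω)·1.000 + ω·-5.545 = -2.927
  x2: GS value = (-5 - (2)·-2.927) / (6) = 0.142;  x2 ← (1−ω)·1.000 + ω·0.142 = 0.485
Iteration 2:
  x1: GS value = (-6 - (0.1)·0.485) / (1.1) = -5.499;  x1 ← (1−ω)·-2.927 + ω·-5.499 = -4.470
  x2: GS value = (-5 - (2)·-4.470) / (6) = 0.657;  x2 ← (1−ω)·0.485 + ω·0.657 = 0.588

(-4.470, 0.588)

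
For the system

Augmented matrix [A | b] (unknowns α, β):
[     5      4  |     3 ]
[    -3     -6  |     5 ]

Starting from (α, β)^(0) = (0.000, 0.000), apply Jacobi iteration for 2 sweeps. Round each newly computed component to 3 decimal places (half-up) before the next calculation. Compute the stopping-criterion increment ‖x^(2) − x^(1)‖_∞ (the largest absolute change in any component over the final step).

Iteration 1:
  α = (3 - (4)·0.000) / (5) = 0.600
  β = (5 - (-3)·0.000) / (-6) = -0.833
Iteration 2:
  α = (3 - (4)·-0.833) / (5) = 1.266
  β = (5 - (-3)·0.600) / (-6) = -1.133
Change: (0.666, -0.300) → max |·| = 0.666

0.666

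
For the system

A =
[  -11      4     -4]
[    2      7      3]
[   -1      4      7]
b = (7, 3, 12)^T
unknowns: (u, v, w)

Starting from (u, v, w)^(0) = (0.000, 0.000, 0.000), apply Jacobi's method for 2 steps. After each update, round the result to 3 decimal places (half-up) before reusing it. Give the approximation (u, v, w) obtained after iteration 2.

Iteration 1:
  u = (7 - (4)·0.000 - (-4)·0.000) / (-11) = -0.636
  v = (3 - (2)·0.000 - (3)·0.000) / (7) = 0.429
  w = (12 - (-1)·0.000 - (4)·0.000) / (7) = 1.714
Iteration 2:
  u = (7 - (4)·0.429 - (-4)·1.714) / (-11) = -1.104
  v = (3 - (2)·-0.636 - (3)·1.714) / (7) = -0.124
  w = (12 - (-1)·-0.636 - (4)·0.429) / (7) = 1.378

(-1.104, -0.124, 1.378)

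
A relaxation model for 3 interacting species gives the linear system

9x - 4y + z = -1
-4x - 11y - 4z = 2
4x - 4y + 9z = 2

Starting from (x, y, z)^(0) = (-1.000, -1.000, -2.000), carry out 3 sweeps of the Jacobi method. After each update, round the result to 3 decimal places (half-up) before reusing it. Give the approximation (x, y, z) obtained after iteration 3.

(-0.260, -0.561, 0.040)

Iteration 1:
  x = (-1 - (-4)·-1.000 - (1)·-2.000) / (9) = -0.333
  y = (2 - (-4)·-1.000 - (-4)·-2.000) / (-11) = 0.909
  z = (2 - (4)·-1.000 - (-4)·-1.000) / (9) = 0.222
Iteration 2:
  x = (-1 - (-4)·0.909 - (1)·0.222) / (9) = 0.268
  y = (2 - (-4)·-0.333 - (-4)·0.222) / (-11) = -0.141
  z = (2 - (4)·-0.333 - (-4)·0.909) / (9) = 0.774
Iteration 3:
  x = (-1 - (-4)·-0.141 - (1)·0.774) / (9) = -0.260
  y = (2 - (-4)·0.268 - (-4)·0.774) / (-11) = -0.561
  z = (2 - (4)·0.268 - (-4)·-0.141) / (9) = 0.040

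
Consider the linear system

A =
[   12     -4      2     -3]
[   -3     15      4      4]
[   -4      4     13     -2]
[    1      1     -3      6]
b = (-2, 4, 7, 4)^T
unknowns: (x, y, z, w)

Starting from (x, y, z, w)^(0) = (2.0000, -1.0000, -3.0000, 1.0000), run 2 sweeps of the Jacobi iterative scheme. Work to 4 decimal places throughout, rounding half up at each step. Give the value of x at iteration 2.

-0.2859

Iteration 1:
  x = (-2 - (-4)·-1.0000 - (2)·-3.0000 - (-3)·1.0000) / (12) = 0.2500
  y = (4 - (-3)·2.0000 - (4)·-3.0000 - (4)·1.0000) / (15) = 1.2000
  z = (7 - (-4)·2.0000 - (4)·-1.0000 - (-2)·1.0000) / (13) = 1.6154
  w = (4 - (1)·2.0000 - (1)·-1.0000 - (-3)·-3.0000) / (6) = -1.0000
Iteration 2:
  x = (-2 - (-4)·1.2000 - (2)·1.6154 - (-3)·-1.0000) / (12) = -0.2859
  y = (4 - (-3)·0.2500 - (4)·1.6154 - (4)·-1.0000) / (15) = 0.1526
  z = (7 - (-4)·0.2500 - (4)·1.2000 - (-2)·-1.0000) / (13) = 0.0923
  w = (4 - (1)·0.2500 - (1)·1.2000 - (-3)·1.6154) / (6) = 1.2327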